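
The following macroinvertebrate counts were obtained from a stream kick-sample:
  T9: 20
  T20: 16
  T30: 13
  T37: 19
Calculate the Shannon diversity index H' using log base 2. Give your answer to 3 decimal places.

Total N = 20+16+13+19 = 68, so the proportions are 0.29412, 0.23529, 0.19118, 0.27941 (working shown to 5 dp, full precision carried).
Each pᵢ log₂ pᵢ term: 0.29412×(-1.76553)=-0.51927, 0.23529×(-2.08746)=-0.49117, 0.19118×(-2.38702)=-0.45634, 0.27941×(-1.83954)=-0.51399.
Sum = -1.98077, so H' = 1.981.

1.981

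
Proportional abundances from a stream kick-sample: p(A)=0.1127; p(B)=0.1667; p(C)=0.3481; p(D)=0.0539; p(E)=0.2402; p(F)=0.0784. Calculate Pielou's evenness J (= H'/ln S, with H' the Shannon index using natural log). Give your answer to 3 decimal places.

0.899

H' = −Σ pᵢ ln pᵢ = −((-0.24603) + (-0.29865) + (-0.36734) + (-0.15742) + (-0.34259) + (-0.19960)) = 1.61163 (working shown to 5 dp, full precision carried).
With S = 6 species, ln S = 1.79176, so J = 1.61163/1.79176 = 0.89947, i.e. 0.899 to 3 decimal places.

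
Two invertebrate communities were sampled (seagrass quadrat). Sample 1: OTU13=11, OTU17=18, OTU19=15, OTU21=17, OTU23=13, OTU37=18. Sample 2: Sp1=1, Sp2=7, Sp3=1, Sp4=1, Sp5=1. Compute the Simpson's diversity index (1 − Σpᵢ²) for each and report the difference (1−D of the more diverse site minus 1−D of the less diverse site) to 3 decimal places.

0.266

Sample 1: N=92, proportions 0.11957, 0.19565, 0.16304, 0.18478, 0.1413, 0.19565, giving 1−D = 0.82845 (working shown to 5 dp, full precision carried).
Sample 2: N=11, proportions 0.09091, 0.63636, 0.09091, 0.09091, 0.09091, giving 1−D = 0.56198.
Difference = |0.82845 − 0.56198| = 0.26647, i.e. 0.266 to 3 decimal places.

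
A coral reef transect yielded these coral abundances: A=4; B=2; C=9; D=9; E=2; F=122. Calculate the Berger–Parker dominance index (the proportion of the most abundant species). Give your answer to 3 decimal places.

Total N = 4+2+9+9+2+122 = 148, so the proportions are 0.02703, 0.01351, 0.06081, 0.06081, 0.01351, 0.82432 (working shown to 5 dp, full precision carried).
The largest proportion is 0.82432, i.e. d = 0.824 to 3 decimal places.

0.824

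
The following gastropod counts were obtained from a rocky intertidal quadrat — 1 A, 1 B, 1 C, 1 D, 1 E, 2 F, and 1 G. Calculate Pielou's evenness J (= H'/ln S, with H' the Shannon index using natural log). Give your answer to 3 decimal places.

Total N = 1+1+1+1+1+2+1 = 8, so the proportions are 0.125, 0.125, 0.125, 0.125, 0.125, 0.25, 0.125 (working shown to 5 dp, full precision carried).
H' = −Σ pᵢ ln pᵢ = −((-0.25993) + (-0.25993) + (-0.25993) + (-0.25993) + (-0.25993) + (-0.34657) + (-0.25993)) = 1.90615.
With S = 7 species, ln S = 1.94591, so J = 1.90615/1.94591 = 0.97957, i.e. 0.980 to 3 decimal places.

0.980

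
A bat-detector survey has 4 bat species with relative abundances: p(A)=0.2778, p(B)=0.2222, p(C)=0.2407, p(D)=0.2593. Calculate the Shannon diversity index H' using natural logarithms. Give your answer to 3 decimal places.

Each pᵢ ln pᵢ term (working shown to 5 dp, full precision carried): 0.2778×(-1.28085)=-0.35582, 0.2222×(-1.50418)=-0.33423, 0.2407×(-1.42420)=-0.34281, 0.2593×(-1.34977)=-0.35000.
Sum = -1.38285, so H' = 1.383.

1.383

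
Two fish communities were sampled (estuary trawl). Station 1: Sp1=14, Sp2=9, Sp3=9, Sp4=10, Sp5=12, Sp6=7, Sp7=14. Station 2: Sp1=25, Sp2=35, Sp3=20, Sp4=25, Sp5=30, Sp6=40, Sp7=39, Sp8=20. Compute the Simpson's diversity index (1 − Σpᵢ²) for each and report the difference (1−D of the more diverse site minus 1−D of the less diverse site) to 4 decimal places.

Station 1: N=75, proportions 0.186667, 0.12, 0.12, 0.133333, 0.16, 0.093333, 0.186667, giving 1−D = 0.849422 (working shown to 6 dp, full precision carried).
Station 2: N=234, proportions 0.106838, 0.149573, 0.08547, 0.106838, 0.128205, 0.17094, 0.166667, 0.08547, giving 1−D = 0.866754.
Difference = |0.849422 − 0.866754| = 0.017332, i.e. 0.0173 to 4 decimal places.

0.0173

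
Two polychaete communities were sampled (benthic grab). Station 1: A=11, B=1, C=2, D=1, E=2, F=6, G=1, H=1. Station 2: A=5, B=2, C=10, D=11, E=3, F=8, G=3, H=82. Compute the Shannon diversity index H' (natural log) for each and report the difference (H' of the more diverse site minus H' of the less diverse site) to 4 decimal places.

0.3785

Station 1: N=25, proportions 0.44, 0.04, 0.08, 0.04, 0.08, 0.24, 0.04, 0.04, giving H' = 1.622876 (working shown to 6 dp, full precision carried).
Station 2: N=124, proportions 0.040323, 0.016129, 0.080645, 0.08871, 0.024194, 0.064516, 0.024194, 0.66129, giving H' = 1.244359.
Difference = |1.622876 − 1.244359| = 0.378517, i.e. 0.3785 to 4 decimal places.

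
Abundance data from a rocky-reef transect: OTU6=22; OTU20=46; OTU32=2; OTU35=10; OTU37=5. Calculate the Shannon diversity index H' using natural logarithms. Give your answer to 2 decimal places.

Total N = 22+46+2+10+5 = 85, so the proportions are 0.2588, 0.5412, 0.0235, 0.1176, 0.0588 (working shown to 4 dp, full precision carried).
Each pᵢ ln pᵢ term: 0.2588×(-1.3516)=-0.3498, 0.5412×(-0.6140)=-0.3323, 0.0235×(-3.7495)=-0.0882, 0.1176×(-2.1401)=-0.2518, 0.0588×(-2.8332)=-0.1667.
Sum = -1.1888, so H' = 1.19.

1.19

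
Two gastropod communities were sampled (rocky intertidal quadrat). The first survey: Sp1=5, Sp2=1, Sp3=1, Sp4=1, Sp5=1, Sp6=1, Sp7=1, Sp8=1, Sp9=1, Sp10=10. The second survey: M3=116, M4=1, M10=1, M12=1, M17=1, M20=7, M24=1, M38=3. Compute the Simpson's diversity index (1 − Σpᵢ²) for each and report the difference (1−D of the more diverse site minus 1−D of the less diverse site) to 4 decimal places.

The first survey: N=23, proportions 0.217391, 0.043478, 0.043478, 0.043478, 0.043478, 0.043478, 0.043478, 0.043478, 0.043478, 0.434783, giving 1−D = 0.748582 (working shown to 6 dp, full precision carried).
The second survey: N=131, proportions 0.885496, 0.007634, 0.007634, 0.007634, 0.007634, 0.053435, 0.007634, 0.022901, giving 1−D = 0.212225.
Difference = |0.748582 − 0.212225| = 0.536357, i.e. 0.5364 to 4 decimal places.

0.5364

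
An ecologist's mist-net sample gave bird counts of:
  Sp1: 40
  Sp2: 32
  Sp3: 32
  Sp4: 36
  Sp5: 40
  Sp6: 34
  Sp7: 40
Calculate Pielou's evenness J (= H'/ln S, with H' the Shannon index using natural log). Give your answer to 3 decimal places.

Total N = 40+32+32+36+40+34+40 = 254, so the proportions are 0.15748, 0.12598, 0.12598, 0.14173, 0.15748, 0.13386, 0.15748 (working shown to 5 dp, full precision carried).
H' = −Σ pᵢ ln pᵢ = −((-0.29110) + (-0.26099) + (-0.26099) + (-0.27692) + (-0.29110) + (-0.26919) + (-0.29110)) = 1.94137.
With S = 7 species, ln S = 1.94591, so J = 1.94137/1.94591 = 0.99767, i.e. 0.998 to 3 decimal places.

0.998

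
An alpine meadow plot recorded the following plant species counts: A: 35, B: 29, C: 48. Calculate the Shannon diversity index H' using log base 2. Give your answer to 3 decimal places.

1.553

Total N = 35+29+48 = 112, so the proportions are 0.3125, 0.25893, 0.42857 (working shown to 5 dp, full precision carried).
Each pᵢ log₂ pᵢ term: 0.3125×(-1.67807)=-0.52440, 0.25893×(-1.94937)=-0.50475, 0.42857×(-1.22239)=-0.52388.
Sum = -1.55303, so H' = 1.553.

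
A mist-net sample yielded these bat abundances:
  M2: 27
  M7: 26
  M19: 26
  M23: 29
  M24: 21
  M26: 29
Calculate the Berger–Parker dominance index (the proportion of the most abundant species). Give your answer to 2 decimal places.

0.18

Total N = 27+26+26+29+21+29 = 158, so the proportions are 0.1709, 0.1646, 0.1646, 0.1835, 0.1329, 0.1835 (working shown to 4 dp, full precision carried).
The largest proportion is 0.1835, i.e. d = 0.18 to 2 decimal places.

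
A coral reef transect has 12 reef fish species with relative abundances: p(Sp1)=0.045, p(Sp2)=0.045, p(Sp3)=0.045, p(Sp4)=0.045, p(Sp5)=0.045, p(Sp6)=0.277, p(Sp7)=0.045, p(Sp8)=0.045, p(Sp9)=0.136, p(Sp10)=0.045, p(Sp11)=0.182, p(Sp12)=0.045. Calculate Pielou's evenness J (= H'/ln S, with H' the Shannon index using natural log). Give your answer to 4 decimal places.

0.8825

H' = −Σ pᵢ ln pᵢ = −((-0.139549) + (-0.139549) + (-0.139549) + (-0.139549) + (-0.139549) + (-0.355595) + (-0.139549) + (-0.139549) + (-0.271334) + (-0.139549) + (-0.310082) + (-0.139549)) = 2.192954 (working shown to 6 dp, full precision carried).
With S = 12 species, ln S = 2.484907, so J = 2.192954/2.484907 = 0.882510, i.e. 0.8825 to 4 decimal places.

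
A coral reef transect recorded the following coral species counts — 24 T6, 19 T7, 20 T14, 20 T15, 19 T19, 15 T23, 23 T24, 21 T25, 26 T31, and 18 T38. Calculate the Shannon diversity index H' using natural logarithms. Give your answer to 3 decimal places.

Total N = 24+19+20+20+19+15+23+21+26+18 = 205, so the proportions are 0.11707, 0.09268, 0.09756, 0.09756, 0.09268, 0.07317, 0.1122, 0.10244, 0.12683, 0.0878 (working shown to 5 dp, full precision carried).
Each pᵢ ln pᵢ term: 0.11707×(-2.14496)=-0.25112, 0.09268×(-2.37857)=-0.22045, 0.09756×(-2.32728)=-0.22705, 0.09756×(-2.32728)=-0.22705, 0.09268×(-2.37857)=-0.22045, 0.07317×(-2.61496)=-0.19134, 0.1122×(-2.18752)=-0.24543, 0.10244×(-2.27849)=-0.23341, 0.12683×(-2.06491)=-0.26189, 0.0878×(-2.43264)=-0.21360.
Sum = -2.29179, so H' = 2.292.

2.292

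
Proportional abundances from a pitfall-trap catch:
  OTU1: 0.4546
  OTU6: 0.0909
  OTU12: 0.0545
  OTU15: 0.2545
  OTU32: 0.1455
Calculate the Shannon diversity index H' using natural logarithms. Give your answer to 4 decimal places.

1.3637

Each pᵢ ln pᵢ term (working shown to 6 dp, full precision carried): 0.4546×(-0.788337)=-0.358378, 0.0909×(-2.397995)=-0.217978, 0.0545×(-2.909555)=-0.158571, 0.2545×(-1.368454)=-0.348272, 0.1455×(-1.927579)=-0.280463.
Sum = -1.363661, so H' = 1.3637.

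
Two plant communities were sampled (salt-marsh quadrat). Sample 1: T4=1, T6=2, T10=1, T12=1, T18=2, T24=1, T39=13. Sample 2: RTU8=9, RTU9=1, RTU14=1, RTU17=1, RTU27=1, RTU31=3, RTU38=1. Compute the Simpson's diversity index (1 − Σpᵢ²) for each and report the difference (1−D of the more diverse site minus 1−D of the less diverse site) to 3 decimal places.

0.082

Sample 1: N=21, proportions 0.04762, 0.09524, 0.04762, 0.04762, 0.09524, 0.04762, 0.61905, giving 1−D = 0.58957 (working shown to 5 dp, full precision carried).
Sample 2: N=17, proportions 0.52941, 0.05882, 0.05882, 0.05882, 0.05882, 0.17647, 0.05882, giving 1−D = 0.67128.
Difference = |0.58957 − 0.67128| = 0.08171, i.e. 0.082 to 3 decimal places.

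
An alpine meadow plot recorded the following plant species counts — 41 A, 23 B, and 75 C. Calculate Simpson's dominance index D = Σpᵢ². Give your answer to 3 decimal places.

Total N = 41+23+75 = 139, so the proportions are 0.29496, 0.16547, 0.53957 (working shown to 5 dp, full precision carried).
D = 0.29496² + 0.16547² + 0.53957² = 0.08700 + 0.02738 + 0.29113 = 0.40552.
To 3 decimal places, D = 0.406.

0.406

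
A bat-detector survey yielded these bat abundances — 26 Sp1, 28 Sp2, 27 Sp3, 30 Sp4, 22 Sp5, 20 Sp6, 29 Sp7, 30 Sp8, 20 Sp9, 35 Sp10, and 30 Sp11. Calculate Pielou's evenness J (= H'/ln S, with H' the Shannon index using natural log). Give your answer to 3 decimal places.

Total N = 26+28+27+30+22+20+29+30+20+35+30 = 297, so the proportions are 0.08754, 0.09428, 0.09091, 0.10101, 0.07407, 0.06734, 0.09764, 0.10101, 0.06734, 0.11785, 0.10101 (working shown to 5 dp, full precision carried).
H' = −Σ pᵢ ln pᵢ = −((-0.21322) + (-0.22264) + (-0.21799) + (-0.23157) + (-0.19279) + (-0.18168) + (-0.22716) + (-0.23157) + (-0.18168) + (-0.25200) + (-0.23157)) = 2.38387.
With S = 11 species, ln S = 2.39790, so J = 2.38387/2.39790 = 0.99415, i.e. 0.994 to 3 decimal places.

0.994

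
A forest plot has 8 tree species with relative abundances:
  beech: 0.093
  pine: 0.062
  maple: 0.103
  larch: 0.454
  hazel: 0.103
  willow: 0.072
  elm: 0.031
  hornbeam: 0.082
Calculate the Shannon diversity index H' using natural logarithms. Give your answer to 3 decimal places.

1.722

Each pᵢ ln pᵢ term (working shown to 5 dp, full precision carried): 0.093×(-2.37516)=-0.22089, 0.062×(-2.78062)=-0.17240, 0.103×(-2.27303)=-0.23412, 0.454×(-0.78966)=-0.35850, 0.103×(-2.27303)=-0.23412, 0.072×(-2.63109)=-0.18944, 0.031×(-3.47377)=-0.10769, 0.082×(-2.50104)=-0.20508.
Sum = -1.72225, so H' = 1.722.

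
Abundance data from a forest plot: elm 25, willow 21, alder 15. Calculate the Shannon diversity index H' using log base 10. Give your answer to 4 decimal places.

0.4680

Total N = 25+21+15 = 61, so the proportions are 0.409836, 0.344262, 0.245902 (working shown to 6 dp, full precision carried).
Each pᵢ log₁₀ pᵢ term: 0.409836×(-0.387390)=-0.158766, 0.344262×(-0.463111)=-0.159431, 0.245902×(-0.609239)=-0.149813.
Sum = -0.468011, so H' = 0.4680.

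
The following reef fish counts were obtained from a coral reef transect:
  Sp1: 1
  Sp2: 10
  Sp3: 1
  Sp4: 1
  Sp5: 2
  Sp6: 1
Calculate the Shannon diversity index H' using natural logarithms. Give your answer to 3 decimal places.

1.247

Total N = 1+10+1+1+2+1 = 16, so the proportions are 0.0625, 0.625, 0.0625, 0.0625, 0.125, 0.0625 (working shown to 5 dp, full precision carried).
Each pᵢ ln pᵢ term: 0.0625×(-2.77259)=-0.17329, 0.625×(-0.47000)=-0.29375, 0.0625×(-2.77259)=-0.17329, 0.0625×(-2.77259)=-0.17329, 0.125×(-2.07944)=-0.25993, 0.0625×(-2.77259)=-0.17329.
Sum = -1.24683, so H' = 1.247.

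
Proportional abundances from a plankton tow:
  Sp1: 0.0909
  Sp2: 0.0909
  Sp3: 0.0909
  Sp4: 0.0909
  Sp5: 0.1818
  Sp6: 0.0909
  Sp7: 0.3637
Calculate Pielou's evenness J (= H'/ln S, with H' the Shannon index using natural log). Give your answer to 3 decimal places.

0.908

H' = −Σ pᵢ ln pᵢ = −((-0.21798) + (-0.21798) + (-0.21798) + (-0.21798) + (-0.30994) + (-0.21798) + (-0.36786)) = 1.76769 (working shown to 5 dp, full precision carried).
With S = 7 species, ln S = 1.94591, so J = 1.76769/1.94591 = 0.90841, i.e. 0.908 to 3 decimal places.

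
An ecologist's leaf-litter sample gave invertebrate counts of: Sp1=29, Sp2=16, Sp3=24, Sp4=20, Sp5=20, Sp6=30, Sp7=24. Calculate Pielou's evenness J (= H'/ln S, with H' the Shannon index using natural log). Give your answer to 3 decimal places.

Total N = 29+16+24+20+20+30+24 = 163, so the proportions are 0.17791, 0.09816, 0.14724, 0.1227, 0.1227, 0.18405, 0.14724 (working shown to 5 dp, full precision carried).
H' = −Σ pᵢ ln pᵢ = −((-0.30716) + (-0.22784) + (-0.28207) + (-0.25743) + (-0.25743) + (-0.31151) + (-0.28207)) = 1.92550.
With S = 7 species, ln S = 1.94591, so J = 1.92550/1.94591 = 0.98951, i.e. 0.990 to 3 decimal places.

0.990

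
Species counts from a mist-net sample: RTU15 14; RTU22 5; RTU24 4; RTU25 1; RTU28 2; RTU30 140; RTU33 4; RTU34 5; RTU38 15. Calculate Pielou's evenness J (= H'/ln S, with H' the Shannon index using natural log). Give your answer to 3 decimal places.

Total N = 14+5+4+1+2+140+4+5+15 = 190, so the proportions are 0.07368, 0.02632, 0.02105, 0.00526, 0.01053, 0.73684, 0.02105, 0.02632, 0.07895 (working shown to 5 dp, full precision carried).
H' = −Σ pᵢ ln pᵢ = −((-0.19217) + (-0.09573) + (-0.08128) + (-0.02762) + (-0.04794) + (-0.22502) + (-0.08128) + (-0.09573) + (-0.20045)) = 1.04719.
With S = 9 species, ln S = 2.19722, so J = 1.04719/2.19722 = 0.47660, i.e. 0.477 to 3 decimal places.

0.477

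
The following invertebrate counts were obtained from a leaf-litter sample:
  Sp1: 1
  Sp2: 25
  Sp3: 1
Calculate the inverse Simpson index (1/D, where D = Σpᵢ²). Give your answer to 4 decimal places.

Total N = 1+25+1 = 27, so the proportions are 0.037037, 0.9259259, 0.037037 (working shown to 7 dp, full precision carried).
D = 0.037037² + 0.9259259² + 0.037037² = 0.0013717 + 0.8573388 + 0.0013717 = 0.8600823.
So 1/D = 1.162679, i.e. 1.1627 to 4 decimal places.

1.1627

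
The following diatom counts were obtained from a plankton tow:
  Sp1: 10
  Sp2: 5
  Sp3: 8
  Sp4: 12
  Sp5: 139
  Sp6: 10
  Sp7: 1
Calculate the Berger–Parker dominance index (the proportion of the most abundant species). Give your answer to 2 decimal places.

Total N = 10+5+8+12+139+10+1 = 185, so the proportions are 0.0541, 0.027, 0.0432, 0.0649, 0.7514, 0.0541, 0.0054 (working shown to 4 dp, full precision carried).
The largest proportion is 0.7514, i.e. d = 0.75 to 2 decimal places.

0.75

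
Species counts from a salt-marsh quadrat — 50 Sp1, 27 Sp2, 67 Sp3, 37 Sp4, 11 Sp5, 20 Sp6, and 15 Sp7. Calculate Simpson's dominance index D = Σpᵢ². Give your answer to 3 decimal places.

Total N = 50+27+67+37+11+20+15 = 227, so the proportions are 0.22026, 0.11894, 0.29515, 0.163, 0.04846, 0.08811, 0.06608 (working shown to 5 dp, full precision carried).
D = 0.22026² + 0.11894² + 0.29515² + 0.163² + 0.04846² + 0.08811² + 0.06608² = 0.04852 + 0.01415 + 0.08712 + 0.02657 + 0.00235 + 0.00776 + 0.00437 = 0.19082.
To 3 decimal places, D = 0.191.

0.191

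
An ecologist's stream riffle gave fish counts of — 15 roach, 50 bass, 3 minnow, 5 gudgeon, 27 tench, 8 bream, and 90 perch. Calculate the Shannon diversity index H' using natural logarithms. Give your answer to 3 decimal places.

1.459

Total N = 15+50+3+5+27+8+90 = 198, so the proportions are 0.07576, 0.25253, 0.01515, 0.02525, 0.13636, 0.0404, 0.45455 (working shown to 5 dp, full precision carried).
Each pᵢ ln pᵢ term: 0.07576×(-2.58022)=-0.19547, 0.25253×(-1.37624)=-0.34754, 0.01515×(-4.18965)=-0.06348, 0.02525×(-3.67883)=-0.09290, 0.13636×(-1.99243)=-0.27170, 0.0404×(-3.20883)=-0.12965, 0.45455×(-0.78846)=-0.35839.
Sum = -1.45912, so H' = 1.459.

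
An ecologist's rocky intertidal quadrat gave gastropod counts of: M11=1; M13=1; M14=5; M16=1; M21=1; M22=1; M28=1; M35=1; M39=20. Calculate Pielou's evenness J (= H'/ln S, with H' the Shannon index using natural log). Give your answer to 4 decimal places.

Total N = 1+1+5+1+1+1+1+1+20 = 32, so the proportions are 0.03125, 0.03125, 0.15625, 0.03125, 0.03125, 0.03125, 0.03125, 0.03125, 0.625 (working shown to 6 dp, full precision carried).
H' = −Σ pᵢ ln pᵢ = −((-0.108304) + (-0.108304) + (-0.290047) + (-0.108304) + (-0.108304) + (-0.108304) + (-0.108304) + (-0.108304) + (-0.293752)) = 1.341929.
With S = 9 species, ln S = 2.197225, so J = 1.341929/2.197225 = 0.610738, i.e. 0.6107 to 4 decimal places.

0.6107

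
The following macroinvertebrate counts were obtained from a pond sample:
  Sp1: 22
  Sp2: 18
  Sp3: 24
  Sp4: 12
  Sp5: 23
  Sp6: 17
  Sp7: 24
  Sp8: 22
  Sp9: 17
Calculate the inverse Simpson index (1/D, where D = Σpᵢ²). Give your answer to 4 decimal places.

Total N = 22+18+24+12+23+17+24+22+17 = 179, so the proportions are 0.12290503, 0.10055866, 0.13407821, 0.06703911, 0.12849162, 0.09497207, 0.13407821, 0.12290503, 0.09497207 (working shown to 8 dp, full precision carried).
D = 0.12290503² + 0.10055866² + 0.13407821² + 0.06703911² + 0.12849162² + 0.09497207² + 0.13407821² + 0.12290503² + 0.09497207² = 0.01510565 + 0.01011204 + 0.01797697 + 0.00449424 + 0.01651010 + 0.00901969 + 0.01797697 + 0.01510565 + 0.00901969 = 0.11532099.
So 1/D = 8.671448, i.e. 8.6714 to 4 decimal places.

8.6714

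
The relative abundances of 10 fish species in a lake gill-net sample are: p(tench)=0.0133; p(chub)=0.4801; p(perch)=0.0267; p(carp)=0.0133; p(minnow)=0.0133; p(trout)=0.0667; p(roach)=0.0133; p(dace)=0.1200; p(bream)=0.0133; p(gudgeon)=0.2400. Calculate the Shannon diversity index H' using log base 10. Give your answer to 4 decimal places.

Each pᵢ log₁₀ pᵢ term (working shown to 6 dp, full precision carried): 0.0133×(-1.876148)=-0.024953, 0.4801×(-0.318668)=-0.152993, 0.0267×(-1.573489)=-0.042012, 0.0133×(-1.876148)=-0.024953, 0.0133×(-1.876148)=-0.024953, 0.0667×(-1.175874)=-0.078431, 0.0133×(-1.876148)=-0.024953, 0.12×(-0.920819)=-0.110498, 0.0133×(-1.876148)=-0.024953, 0.24×(-0.619789)=-0.148749.
Sum = -0.657447, so H' = 0.6574.

0.6574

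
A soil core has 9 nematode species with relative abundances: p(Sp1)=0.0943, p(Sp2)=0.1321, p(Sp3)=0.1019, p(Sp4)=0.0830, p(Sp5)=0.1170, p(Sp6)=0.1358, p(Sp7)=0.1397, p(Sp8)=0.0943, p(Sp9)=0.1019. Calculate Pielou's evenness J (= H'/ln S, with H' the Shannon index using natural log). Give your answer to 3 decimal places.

H' = −Σ pᵢ ln pᵢ = −((-0.22267) + (-0.26740) + (-0.23272) + (-0.20658) + (-0.25103) + (-0.27113) + (-0.27497) + (-0.22267) + (-0.23272)) = 2.18188 (working shown to 5 dp, full precision carried).
With S = 9 species, ln S = 2.19722, so J = 2.18188/2.19722 = 0.99301, i.e. 0.993 to 3 decimal places.

0.993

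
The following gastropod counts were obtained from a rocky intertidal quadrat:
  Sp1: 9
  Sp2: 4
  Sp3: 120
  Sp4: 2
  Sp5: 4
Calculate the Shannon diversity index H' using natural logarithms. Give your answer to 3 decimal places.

0.569

Total N = 9+4+120+2+4 = 139, so the proportions are 0.06475, 0.02878, 0.86331, 0.01439, 0.02878 (working shown to 5 dp, full precision carried).
Each pᵢ ln pᵢ term: 0.06475×(-2.73725)=-0.17723, 0.02878×(-3.54818)=-0.10211, 0.86331×(-0.14698)=-0.12689, 0.01439×(-4.24133)=-0.06103, 0.02878×(-3.54818)=-0.10211.
Sum = -0.56936, so H' = 0.569.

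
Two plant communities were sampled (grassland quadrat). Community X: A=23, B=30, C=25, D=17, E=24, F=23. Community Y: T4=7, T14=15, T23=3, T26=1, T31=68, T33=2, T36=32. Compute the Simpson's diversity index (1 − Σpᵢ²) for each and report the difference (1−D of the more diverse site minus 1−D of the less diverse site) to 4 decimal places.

0.1913

Community X: N=142, proportions 0.161972, 0.211268, 0.176056, 0.119718, 0.169014, 0.161972, giving 1−D = 0.829002 (working shown to 6 dp, full precision carried).
Community Y: N=128, proportions 0.054688, 0.117188, 0.023438, 0.007812, 0.53125, 0.015625, 0.25, giving 1−D = 0.637695.
Difference = |0.829002 − 0.637695| = 0.191307, i.e. 0.1913 to 4 decimal places.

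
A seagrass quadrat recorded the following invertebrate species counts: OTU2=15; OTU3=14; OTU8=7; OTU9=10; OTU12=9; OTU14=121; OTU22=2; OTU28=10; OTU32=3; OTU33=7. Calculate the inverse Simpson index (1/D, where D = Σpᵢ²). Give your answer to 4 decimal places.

Total N = 15+14+7+10+9+121+2+10+3+7 = 198, so the proportions are 0.0757576, 0.0707071, 0.0353535, 0.0505051, 0.0454545, 0.6111111, 0.010101, 0.0505051, 0.0151515, 0.0353535 (working shown to 7 dp, full precision carried).
D = 0.0757576² + 0.0707071² + 0.0353535² + 0.0505051² + 0.0454545² + 0.6111111² + 0.010101² + 0.0505051² + 0.0151515² + 0.0353535² = 0.0057392 + 0.0049995 + 0.0012499 + 0.0025508 + 0.0020661 + 0.3734568 + 0.0001020 + 0.0025508 + 0.0002296 + 0.0012499 = 0.3941945.
So 1/D = 2.536819, i.e. 2.5368 to 4 decimal places.

2.5368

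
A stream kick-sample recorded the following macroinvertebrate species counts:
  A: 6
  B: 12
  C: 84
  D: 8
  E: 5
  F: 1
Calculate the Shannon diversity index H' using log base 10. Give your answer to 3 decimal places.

0.427

Total N = 6+12+84+8+5+1 = 116, so the proportions are 0.05172, 0.10345, 0.72414, 0.06897, 0.0431, 0.00862 (working shown to 5 dp, full precision carried).
Each pᵢ log₁₀ pᵢ term: 0.05172×(-1.28631)=-0.06653, 0.10345×(-0.98528)=-0.10193, 0.72414×(-0.14018)=-0.10151, 0.06897×(-1.16137)=-0.08009, 0.0431×(-1.36549)=-0.05886, 0.00862×(-2.06446)=-0.01780.
Sum = -0.42672, so H' = 0.427.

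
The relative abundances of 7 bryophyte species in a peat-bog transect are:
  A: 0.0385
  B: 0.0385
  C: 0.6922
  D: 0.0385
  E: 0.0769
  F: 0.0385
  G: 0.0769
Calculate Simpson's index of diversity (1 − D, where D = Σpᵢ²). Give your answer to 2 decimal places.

D = 0.0385² + 0.0385² + 0.6922² + 0.0385² + 0.0769² + 0.0385² + 0.0769² = 0.0015 + 0.0015 + 0.4791 + 0.0015 + 0.0059 + 0.0015 + 0.0059 = 0.4969 (working shown to 4 dp, full precision carried).
So 1 − D = 0.5031, i.e. 0.50 to 2 decimal places.

0.50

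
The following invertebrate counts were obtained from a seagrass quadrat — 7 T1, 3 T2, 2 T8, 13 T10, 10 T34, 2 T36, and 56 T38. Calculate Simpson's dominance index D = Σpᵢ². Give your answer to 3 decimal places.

0.401

Total N = 7+3+2+13+10+2+56 = 93, so the proportions are 0.07527, 0.03226, 0.02151, 0.13978, 0.10753, 0.02151, 0.60215 (working shown to 5 dp, full precision carried).
D = 0.07527² + 0.03226² + 0.02151² + 0.13978² + 0.10753² + 0.02151² + 0.60215² = 0.00567 + 0.00104 + 0.00046 + 0.01954 + 0.01156 + 0.00046 + 0.36259 = 0.40132.
To 3 decimal places, D = 0.401.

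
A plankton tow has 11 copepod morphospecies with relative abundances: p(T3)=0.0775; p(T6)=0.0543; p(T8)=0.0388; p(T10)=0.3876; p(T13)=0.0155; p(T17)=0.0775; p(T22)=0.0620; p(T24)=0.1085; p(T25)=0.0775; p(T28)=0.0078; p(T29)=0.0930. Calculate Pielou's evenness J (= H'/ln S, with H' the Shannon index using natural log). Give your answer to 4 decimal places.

H' = −Σ pᵢ ln pᵢ = −((-0.198204) + (-0.158188) + (-0.126074) + (-0.367360) + (-0.064587) + (-0.198204) + (-0.172398) + (-0.240979) + (-0.198204) + (-0.037858) + (-0.220889)) = 1.982949 (working shown to 6 dp, full precision carried).
With S = 11 species, ln S = 2.397895, so J = 1.982949/2.397895 = 0.826954, i.e. 0.8270 to 4 decimal places.

0.8270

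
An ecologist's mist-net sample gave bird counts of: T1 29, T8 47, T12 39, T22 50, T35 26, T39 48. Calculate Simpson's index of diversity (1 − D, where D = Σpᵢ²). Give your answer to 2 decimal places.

Total N = 29+47+39+50+26+48 = 239, so the proportions are 0.1213, 0.1967, 0.1632, 0.2092, 0.1088, 0.2008 (working shown to 4 dp, full precision carried).
D = 0.1213² + 0.1967² + 0.1632² + 0.2092² + 0.1088² + 0.2008² = 0.0147 + 0.0387 + 0.0266 + 0.0438 + 0.0118 + 0.0403 = 0.1760.
So 1 − D = 0.8240, i.e. 0.82 to 2 decimal places.

0.82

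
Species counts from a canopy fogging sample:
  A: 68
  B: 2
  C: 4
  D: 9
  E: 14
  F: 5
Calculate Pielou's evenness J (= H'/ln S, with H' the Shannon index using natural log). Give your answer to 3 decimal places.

0.619

Total N = 68+2+4+9+14+5 = 102, so the proportions are 0.66667, 0.01961, 0.03922, 0.08824, 0.13725, 0.04902 (working shown to 5 dp, full precision carried).
H' = −Σ pᵢ ln pᵢ = −((-0.27031) + (-0.07709) + (-0.12701) + (-0.21421) + (-0.27258) + (-0.14782)) = 1.10902.
With S = 6 species, ln S = 1.79176, so J = 1.10902/1.79176 = 0.61896, i.e. 0.619 to 3 decimal places.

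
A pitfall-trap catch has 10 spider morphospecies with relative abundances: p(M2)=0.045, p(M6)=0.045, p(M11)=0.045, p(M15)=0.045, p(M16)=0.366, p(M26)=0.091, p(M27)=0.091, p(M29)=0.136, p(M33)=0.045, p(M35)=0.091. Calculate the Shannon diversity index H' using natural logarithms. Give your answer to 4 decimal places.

Each pᵢ ln pᵢ term (working shown to 6 dp, full precision carried): 0.045×(-3.101093)=-0.139549, 0.045×(-3.101093)=-0.139549, 0.045×(-3.101093)=-0.139549, 0.045×(-3.101093)=-0.139549, 0.366×(-1.005122)=-0.367875, 0.091×(-2.396896)=-0.218118, 0.091×(-2.396896)=-0.218118, 0.136×(-1.995100)=-0.271334, 0.045×(-3.101093)=-0.139549, 0.091×(-2.396896)=-0.218118.
Sum = -1.991307, so H' = 1.9913.

1.9913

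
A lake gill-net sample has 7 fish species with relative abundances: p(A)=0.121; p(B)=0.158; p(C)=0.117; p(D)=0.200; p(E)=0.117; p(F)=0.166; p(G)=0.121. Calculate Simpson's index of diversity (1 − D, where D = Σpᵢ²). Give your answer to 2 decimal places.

D = 0.121² + 0.158² + 0.117² + 0.2² + 0.117² + 0.166² + 0.121² = 0.0146 + 0.0250 + 0.0137 + 0.0400 + 0.0137 + 0.0276 + 0.0146 = 0.1492 (working shown to 4 dp, full precision carried).
So 1 − D = 0.8508, i.e. 0.85 to 2 decimal places.

0.85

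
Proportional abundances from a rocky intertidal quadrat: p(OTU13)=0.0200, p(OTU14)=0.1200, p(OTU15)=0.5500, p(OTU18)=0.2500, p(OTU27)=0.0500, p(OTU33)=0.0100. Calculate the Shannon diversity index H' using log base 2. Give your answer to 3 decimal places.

1.737

Each pᵢ log₂ pᵢ term (working shown to 5 dp, full precision carried): 0.02×(-5.64386)=-0.11288, 0.12×(-3.05889)=-0.36707, 0.55×(-0.86250)=-0.47437, 0.25×(-2.00000)=-0.50000, 0.05×(-4.32193)=-0.21610, 0.01×(-6.64386)=-0.06644.
Sum = -1.73685, so H' = 1.737.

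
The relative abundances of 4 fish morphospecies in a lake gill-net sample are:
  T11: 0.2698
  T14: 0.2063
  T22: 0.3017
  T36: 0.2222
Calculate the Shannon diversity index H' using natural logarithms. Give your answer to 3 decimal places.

1.375

Each pᵢ ln pᵢ term (working shown to 5 dp, full precision carried): 0.2698×(-1.31007)=-0.35346, 0.2063×(-1.57842)=-0.32563, 0.3017×(-1.19832)=-0.36153, 0.2222×(-1.50418)=-0.33423.
Sum = -1.37485, so H' = 1.375.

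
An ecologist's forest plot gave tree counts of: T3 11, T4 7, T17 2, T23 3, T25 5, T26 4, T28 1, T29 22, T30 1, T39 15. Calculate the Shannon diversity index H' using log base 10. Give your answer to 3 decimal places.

0.830

Total N = 11+7+2+3+5+4+1+22+1+15 = 71, so the proportions are 0.15493, 0.09859, 0.02817, 0.04225, 0.07042, 0.05634, 0.01408, 0.30986, 0.01408, 0.21127 (working shown to 5 dp, full precision carried).
Each pᵢ log₁₀ pᵢ term: 0.15493×(-0.80987)=-0.12547, 0.09859×(-1.00616)=-0.09920, 0.02817×(-1.55023)=-0.04367, 0.04225×(-1.37414)=-0.05806, 0.07042×(-1.15229)=-0.08115, 0.05634×(-1.24920)=-0.07038, 0.01408×(-1.85126)=-0.02607, 0.30986×(-0.50884)=-0.15767, 0.01408×(-1.85126)=-0.02607, 0.21127×(-0.67517)=-0.14264.
Sum = -0.83038, so H' = 0.830.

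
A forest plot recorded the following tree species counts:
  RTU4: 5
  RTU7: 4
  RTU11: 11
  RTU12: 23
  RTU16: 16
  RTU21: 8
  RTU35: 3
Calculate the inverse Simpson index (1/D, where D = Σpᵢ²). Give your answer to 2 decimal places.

4.80

Total N = 5+4+11+23+16+8+3 = 70, so the proportions are 0.071429, 0.057143, 0.157143, 0.328571, 0.228571, 0.114286, 0.042857 (working shown to 6 dp, full precision carried).
D = 0.071429² + 0.057143² + 0.157143² + 0.328571² + 0.228571² + 0.114286² + 0.042857² = 0.005102 + 0.003265 + 0.024694 + 0.107959 + 0.052245 + 0.013061 + 0.001837 = 0.208163.
So 1/D = 4.8039, i.e. 4.80 to 2 decimal places.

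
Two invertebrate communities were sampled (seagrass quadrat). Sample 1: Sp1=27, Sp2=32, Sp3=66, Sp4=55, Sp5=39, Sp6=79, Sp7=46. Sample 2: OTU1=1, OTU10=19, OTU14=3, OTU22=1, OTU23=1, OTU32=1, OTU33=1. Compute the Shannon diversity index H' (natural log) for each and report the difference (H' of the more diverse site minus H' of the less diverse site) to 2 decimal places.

0.78

Sample 1: N=344, proportions 0.0785, 0.093, 0.1919, 0.1599, 0.1134, 0.2297, 0.1337, giving H' = 1.8843 (working shown to 4 dp, full precision carried).
Sample 2: N=27, proportions 0.037, 0.7037, 0.1111, 0.037, 0.037, 0.037, 0.037, giving H' = 1.1018.
Difference = |1.8843 − 1.1018| = 0.7825, i.e. 0.78 to 2 decimal places.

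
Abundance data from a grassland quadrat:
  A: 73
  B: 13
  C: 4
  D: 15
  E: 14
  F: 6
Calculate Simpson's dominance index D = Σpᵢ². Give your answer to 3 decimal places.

Total N = 73+13+4+15+14+6 = 125, so the proportions are 0.584, 0.104, 0.032, 0.12, 0.112, 0.048 (working shown to 5 dp, full precision carried).
D = 0.584² + 0.104² + 0.032² + 0.12² + 0.112² + 0.048² = 0.34106 + 0.01082 + 0.00102 + 0.01440 + 0.01254 + 0.00230 = 0.38214.
To 3 decimal places, D = 0.382.

0.382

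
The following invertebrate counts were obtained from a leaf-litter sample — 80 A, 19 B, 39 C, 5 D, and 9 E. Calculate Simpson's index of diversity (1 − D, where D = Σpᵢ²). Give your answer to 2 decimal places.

0.64

Total N = 80+19+39+5+9 = 152, so the proportions are 0.5263, 0.125, 0.2566, 0.0329, 0.0592 (working shown to 4 dp, full precision carried).
D = 0.5263² + 0.125² + 0.2566² + 0.0329² + 0.0592² = 0.2770 + 0.0156 + 0.0658 + 0.0011 + 0.0035 = 0.3631.
So 1 − D = 0.6369, i.e. 0.64 to 2 decimal places.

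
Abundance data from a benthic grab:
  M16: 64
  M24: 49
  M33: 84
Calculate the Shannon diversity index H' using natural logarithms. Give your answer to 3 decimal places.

1.075

Total N = 64+49+84 = 197, so the proportions are 0.32487, 0.24873, 0.4264 (working shown to 5 dp, full precision carried).
Each pᵢ ln pᵢ term: 0.32487×(-1.12432)=-0.36526, 0.24873×(-1.39138)=-0.34608, 0.4264×(-0.85239)=-0.36345.
Sum = -1.07480, so H' = 1.075.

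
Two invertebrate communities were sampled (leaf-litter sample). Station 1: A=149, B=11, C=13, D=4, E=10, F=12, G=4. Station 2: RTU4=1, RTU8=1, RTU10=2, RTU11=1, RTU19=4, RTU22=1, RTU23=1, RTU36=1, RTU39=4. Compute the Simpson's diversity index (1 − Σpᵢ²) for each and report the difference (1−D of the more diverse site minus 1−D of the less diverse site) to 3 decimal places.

Station 1: N=203, proportions 0.73399, 0.054187, 0.064039, 0.019704, 0.049261, 0.059113, 0.019704, giving 1−D = 0.447524 (working shown to 6 dp, full precision carried).
Station 2: N=16, proportions 0.0625, 0.0625, 0.125, 0.0625, 0.25, 0.0625, 0.0625, 0.0625, 0.25, giving 1−D = 0.835938.
Difference = |0.447524 − 0.835938| = 0.388414, i.e. 0.388 to 3 decimal places.

0.388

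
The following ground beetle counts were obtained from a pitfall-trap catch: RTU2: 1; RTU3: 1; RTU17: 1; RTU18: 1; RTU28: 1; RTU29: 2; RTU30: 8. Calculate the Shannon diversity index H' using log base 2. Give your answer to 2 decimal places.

Total N = 1+1+1+1+1+2+8 = 15, so the proportions are 0.0667, 0.0667, 0.0667, 0.0667, 0.0667, 0.1333, 0.5333 (working shown to 4 dp, full precision carried).
Each pᵢ log₂ pᵢ term: 0.0667×(-3.9069)=-0.2605, 0.0667×(-3.9069)=-0.2605, 0.0667×(-3.9069)=-0.2605, 0.0667×(-3.9069)=-0.2605, 0.0667×(-3.9069)=-0.2605, 0.1333×(-2.9069)=-0.3876, 0.5333×(-0.9069)=-0.4837.
Sum = -2.1736, so H' = 2.17.

2.17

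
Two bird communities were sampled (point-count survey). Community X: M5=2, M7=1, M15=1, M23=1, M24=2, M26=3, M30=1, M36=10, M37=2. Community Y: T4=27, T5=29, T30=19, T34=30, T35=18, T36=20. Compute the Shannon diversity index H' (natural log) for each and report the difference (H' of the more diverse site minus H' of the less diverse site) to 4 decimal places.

Community X: N=23, proportions 0.086957, 0.043478, 0.043478, 0.043478, 0.086957, 0.130435, 0.043478, 0.434783, 0.086957, giving H' = 1.810252 (working shown to 6 dp, full precision carried).
Community Y: N=143, proportions 0.188811, 0.202797, 0.132867, 0.20979, 0.125874, 0.13986, giving H' = 1.770112.
Difference = |1.810252 − 1.770112| = 0.040140, i.e. 0.0401 to 4 decimal places.

0.0401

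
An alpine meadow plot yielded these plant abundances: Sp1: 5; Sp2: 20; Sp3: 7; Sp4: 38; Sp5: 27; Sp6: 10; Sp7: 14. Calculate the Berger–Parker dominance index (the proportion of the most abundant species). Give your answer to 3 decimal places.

Total N = 5+20+7+38+27+10+14 = 121, so the proportions are 0.04132, 0.16529, 0.05785, 0.31405, 0.22314, 0.08264, 0.1157 (working shown to 5 dp, full precision carried).
The largest proportion is 0.31405, i.e. d = 0.314 to 3 decimal places.

0.314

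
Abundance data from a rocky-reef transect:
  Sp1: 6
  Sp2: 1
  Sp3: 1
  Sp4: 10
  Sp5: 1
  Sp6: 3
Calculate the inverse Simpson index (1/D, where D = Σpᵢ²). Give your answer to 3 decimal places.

3.270

Total N = 6+1+1+10+1+3 = 22, so the proportions are 0.2727273, 0.0454545, 0.0454545, 0.4545455, 0.0454545, 0.1363636 (working shown to 7 dp, full precision carried).
D = 0.2727273² + 0.0454545² + 0.0454545² + 0.4545455² + 0.0454545² + 0.1363636² = 0.0743802 + 0.0020661 + 0.0020661 + 0.2066116 + 0.0020661 + 0.0185950 = 0.3057851.
So 1/D = 3.27027, i.e. 3.270 to 3 decimal places.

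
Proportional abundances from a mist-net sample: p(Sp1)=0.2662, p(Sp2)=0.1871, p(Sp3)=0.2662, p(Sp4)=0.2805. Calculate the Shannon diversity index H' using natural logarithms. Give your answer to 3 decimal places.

1.375

Each pᵢ ln pᵢ term (working shown to 5 dp, full precision carried): 0.2662×(-1.32351)=-0.35232, 0.1871×(-1.67611)=-0.31360, 0.2662×(-1.32351)=-0.35232, 0.2805×(-1.27118)=-0.35657.
Sum = -1.37480, so H' = 1.375.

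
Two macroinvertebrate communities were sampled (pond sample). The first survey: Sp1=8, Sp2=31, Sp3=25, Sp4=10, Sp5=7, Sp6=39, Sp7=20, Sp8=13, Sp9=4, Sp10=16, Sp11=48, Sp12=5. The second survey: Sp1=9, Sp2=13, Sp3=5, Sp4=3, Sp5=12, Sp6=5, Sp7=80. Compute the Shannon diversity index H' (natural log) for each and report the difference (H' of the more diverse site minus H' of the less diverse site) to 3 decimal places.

0.956

The first survey: N=226, proportions 0.0354, 0.13717, 0.11062, 0.04425, 0.03097, 0.17257, 0.0885, 0.05752, 0.0177, 0.0708, 0.21239, 0.02212, giving H' = 2.23417 (working shown to 5 dp, full precision carried).
The second survey: N=127, proportions 0.07087, 0.10236, 0.03937, 0.02362, 0.09449, 0.03937, 0.62992, giving H' = 1.27812.
Difference = |2.23417 − 1.27812| = 0.95605, i.e. 0.956 to 3 decimal places.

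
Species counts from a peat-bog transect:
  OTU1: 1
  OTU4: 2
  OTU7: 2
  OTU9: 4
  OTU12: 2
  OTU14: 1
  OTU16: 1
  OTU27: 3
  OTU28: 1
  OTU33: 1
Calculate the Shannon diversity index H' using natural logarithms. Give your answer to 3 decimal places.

2.168

Total N = 1+2+2+4+2+1+1+3+1+1 = 18, so the proportions are 0.05556, 0.11111, 0.11111, 0.22222, 0.11111, 0.05556, 0.05556, 0.16667, 0.05556, 0.05556 (working shown to 5 dp, full precision carried).
Each pᵢ ln pᵢ term: 0.05556×(-2.89037)=-0.16058, 0.11111×(-2.19722)=-0.24414, 0.11111×(-2.19722)=-0.24414, 0.22222×(-1.50408)=-0.33424, 0.11111×(-2.19722)=-0.24414, 0.05556×(-2.89037)=-0.16058, 0.05556×(-2.89037)=-0.16058, 0.16667×(-1.79176)=-0.29863, 0.05556×(-2.89037)=-0.16058, 0.05556×(-2.89037)=-0.16058.
Sum = -2.16816, so H' = 2.168.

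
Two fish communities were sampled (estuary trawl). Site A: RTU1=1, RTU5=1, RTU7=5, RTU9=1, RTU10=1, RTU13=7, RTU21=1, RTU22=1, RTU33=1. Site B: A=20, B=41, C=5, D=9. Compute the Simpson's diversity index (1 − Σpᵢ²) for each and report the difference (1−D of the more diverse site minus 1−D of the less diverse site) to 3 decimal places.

Site A: N=19, proportions 0.05263, 0.05263, 0.26316, 0.05263, 0.05263, 0.36842, 0.05263, 0.05263, 0.05263, giving 1−D = 0.77562 (working shown to 5 dp, full precision carried).
Site B: N=75, proportions 0.26667, 0.54667, 0.06667, 0.12, giving 1−D = 0.61120.
Difference = |0.77562 − 0.61120| = 0.16442, i.e. 0.164 to 3 decimal places.

0.164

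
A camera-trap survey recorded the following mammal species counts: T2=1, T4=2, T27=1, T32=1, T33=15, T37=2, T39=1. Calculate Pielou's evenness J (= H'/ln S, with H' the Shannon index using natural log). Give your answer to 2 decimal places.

Total N = 1+2+1+1+15+2+1 = 23, so the proportions are 0.0435, 0.087, 0.0435, 0.0435, 0.6522, 0.087, 0.0435 (working shown to 4 dp, full precision carried).
H' = −Σ pᵢ ln pᵢ = −((-0.1363) + (-0.2124) + (-0.1363) + (-0.1363) + (-0.2788) + (-0.2124) + (-0.1363)) = 1.2488.
With S = 7 species, ln S = 1.9459, so J = 1.2488/1.9459 = 0.6418, i.e. 0.64 to 2 decimal places.

0.64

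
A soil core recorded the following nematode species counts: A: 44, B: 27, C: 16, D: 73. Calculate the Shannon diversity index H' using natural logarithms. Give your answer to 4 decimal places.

Total N = 44+27+16+73 = 160, so the proportions are 0.275, 0.16875, 0.1, 0.45625 (working shown to 6 dp, full precision carried).
Each pᵢ ln pᵢ term: 0.275×(-1.290984)=-0.355021, 0.16875×(-1.779337)=-0.300263, 0.1×(-2.302585)=-0.230259, 0.45625×(-0.784714)=-0.358026.
Sum = -1.243568, so H' = 1.2436.

1.2436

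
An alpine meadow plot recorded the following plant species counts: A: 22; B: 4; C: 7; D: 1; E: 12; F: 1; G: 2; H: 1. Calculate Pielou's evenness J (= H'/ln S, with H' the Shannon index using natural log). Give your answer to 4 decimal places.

0.7428

Total N = 22+4+7+1+12+1+2+1 = 50, so the proportions are 0.44, 0.08, 0.14, 0.02, 0.24, 0.02, 0.04, 0.02 (working shown to 6 dp, full precision carried).
H' = −Σ pᵢ ln pᵢ = −((-0.361231) + (-0.202058) + (-0.275256) + (-0.078240) + (-0.342508) + (-0.078240) + (-0.128755) + (-0.078240)) = 1.544530.
With S = 8 species, ln S = 2.079442, so J = 1.544530/2.079442 = 0.742762, i.e. 0.7428 to 4 decimal places.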